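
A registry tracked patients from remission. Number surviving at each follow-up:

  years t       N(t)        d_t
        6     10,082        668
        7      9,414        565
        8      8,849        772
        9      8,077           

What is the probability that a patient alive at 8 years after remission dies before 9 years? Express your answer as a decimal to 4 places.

0.0872

P(die before 9 | alive at 8) = 1 − N(9)/N(8) = 1 − 8,077/8,849 = (772)/8,849 = 0.087241.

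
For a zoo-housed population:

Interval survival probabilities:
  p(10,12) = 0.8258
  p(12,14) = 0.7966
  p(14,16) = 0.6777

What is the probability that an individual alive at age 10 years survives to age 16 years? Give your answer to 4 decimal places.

0.4458

Chaining the interval survival probabilities: 0.8258 × 0.7966 × 0.6777.
= 0.445813.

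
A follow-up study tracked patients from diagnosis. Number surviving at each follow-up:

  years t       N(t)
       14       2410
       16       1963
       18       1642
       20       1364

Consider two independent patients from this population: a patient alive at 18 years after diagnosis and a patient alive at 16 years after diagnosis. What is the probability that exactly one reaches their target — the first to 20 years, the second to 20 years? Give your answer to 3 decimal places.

p₁ = N(20)/N(18) = 1364/1642 = 0.830694; p₂ = N(20)/N(16) = 1364/1963 = 0.694855.
P(exactly one) = p₁(1−p₂) + (1−p₁)p₂ = 0.253482 + 0.117643 = 0.371125.

0.371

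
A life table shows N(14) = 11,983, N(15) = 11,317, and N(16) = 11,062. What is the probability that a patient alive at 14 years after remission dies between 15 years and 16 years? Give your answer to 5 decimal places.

This is the probability of reaching 15 but not 16, conditional on being alive at 14: (N(15) − N(16)) / N(14).
= (11,317 − 11,062) / 11,983 = 255 / 11,983 = 0.021280.

0.02128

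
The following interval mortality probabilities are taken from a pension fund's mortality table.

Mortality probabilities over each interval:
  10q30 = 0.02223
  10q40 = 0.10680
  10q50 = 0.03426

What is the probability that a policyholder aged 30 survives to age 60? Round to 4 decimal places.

0.8434

Chaining the interval survival probabilities: (1 − 0.02223) × (1 − 0.10680) × (1 − 0.03426).
= 0.97777 × 0.89320 × 0.96574 = 0.843423.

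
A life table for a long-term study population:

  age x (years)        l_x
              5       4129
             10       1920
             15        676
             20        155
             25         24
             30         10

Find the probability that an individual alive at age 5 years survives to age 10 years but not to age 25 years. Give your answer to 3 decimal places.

This is the probability of reaching 10 but not 25, conditional on being alive at 5: (l_10 − l_25) / l_5.
= (1920 − 24) / 4129 = 1896 / 4129 = 0.459191.

0.459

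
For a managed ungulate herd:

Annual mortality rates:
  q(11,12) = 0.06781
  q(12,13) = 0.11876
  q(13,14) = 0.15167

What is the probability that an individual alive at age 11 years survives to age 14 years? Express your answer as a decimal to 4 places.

0.6969

Chaining the interval survival probabilities: (1 − 0.06781) × (1 − 0.11876) × (1 − 0.15167).
= 0.93219 × 0.88124 × 0.84833 = 0.696889.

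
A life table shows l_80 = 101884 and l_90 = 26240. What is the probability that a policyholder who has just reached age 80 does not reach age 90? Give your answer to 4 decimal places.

P(die before 90 | alive at 80) = 1 − l_90/l_80 = 1 − 26240/101884 = (75644)/101884 = 0.742452.

0.7425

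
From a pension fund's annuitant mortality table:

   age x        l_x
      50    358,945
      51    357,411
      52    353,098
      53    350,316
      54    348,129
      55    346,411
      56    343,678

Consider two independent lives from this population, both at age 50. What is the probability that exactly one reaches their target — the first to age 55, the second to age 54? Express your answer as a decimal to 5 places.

p₁ = l_55/l_50 = 346,411/358,945 = 0.965081; p₂ = l_54/l_50 = 348,129/358,945 = 0.969867.
P(exactly one) = p₁(1−p₂) + (1−p₁)p₂ = 0.029081 + 0.033867 = 0.062948.

0.06295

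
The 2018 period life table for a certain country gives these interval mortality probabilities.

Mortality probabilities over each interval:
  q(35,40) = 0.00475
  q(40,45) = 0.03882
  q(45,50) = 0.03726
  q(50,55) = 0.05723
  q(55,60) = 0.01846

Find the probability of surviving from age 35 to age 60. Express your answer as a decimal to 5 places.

P(survive 35→60) = (1 − 0.00475) × (1 − 0.03882) × (1 − 0.03726) × (1 − 0.05723) × (1 − 0.01846).
= 0.99525 × 0.96118 × 0.96274 × 0.94277 × 0.98154 = 0.852236.

0.85224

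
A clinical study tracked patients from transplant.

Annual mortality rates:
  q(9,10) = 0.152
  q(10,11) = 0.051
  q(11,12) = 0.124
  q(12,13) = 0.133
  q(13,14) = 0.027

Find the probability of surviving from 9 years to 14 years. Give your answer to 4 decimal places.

Chaining the interval survival probabilities: (1 − 0.152) × (1 − 0.051) × (1 − 0.124) × (1 − 0.133) × (1 − 0.027).
= 0.848 × 0.949 × 0.876 × 0.867 × 0.973 = 0.594700.

0.5947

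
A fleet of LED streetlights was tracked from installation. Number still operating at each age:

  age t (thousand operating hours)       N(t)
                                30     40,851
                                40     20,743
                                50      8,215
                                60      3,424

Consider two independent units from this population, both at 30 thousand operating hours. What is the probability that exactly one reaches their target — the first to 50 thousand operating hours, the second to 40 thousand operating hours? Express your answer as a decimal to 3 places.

p₁ = N(50)/N(30) = 8,215/40,851 = 0.201097; p₂ = N(40)/N(30) = 20,743/40,851 = 0.507772.
P(exactly one) = p₁(1−p₂) + (1−p₁)p₂ = 0.098986 + 0.405661 = 0.504646.

0.505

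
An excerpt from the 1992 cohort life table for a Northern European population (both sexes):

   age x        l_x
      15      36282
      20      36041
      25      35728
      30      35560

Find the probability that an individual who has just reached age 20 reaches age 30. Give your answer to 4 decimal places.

0.9867

We want 10p20 = l_30/l_20.
The conditional survival probability is l_30/l_20 = 35560/36041 = 0.986654.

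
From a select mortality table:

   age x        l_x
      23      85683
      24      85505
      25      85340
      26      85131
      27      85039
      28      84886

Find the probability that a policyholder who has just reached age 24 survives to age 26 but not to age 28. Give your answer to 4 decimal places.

0.0029

This is the probability of reaching 26 but not 28, conditional on being alive at 24: (l_26 − l_28) / l_24.
= (85131 − 84886) / 85505 = 245 / 85505 = 0.002865.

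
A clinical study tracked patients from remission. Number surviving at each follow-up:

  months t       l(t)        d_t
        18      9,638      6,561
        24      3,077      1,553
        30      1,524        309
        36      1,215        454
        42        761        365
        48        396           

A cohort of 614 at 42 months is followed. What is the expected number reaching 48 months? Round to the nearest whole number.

320

The relevant probability is 396/761 = 0.520368.
Expected number = 614 × 0.520368 = 320.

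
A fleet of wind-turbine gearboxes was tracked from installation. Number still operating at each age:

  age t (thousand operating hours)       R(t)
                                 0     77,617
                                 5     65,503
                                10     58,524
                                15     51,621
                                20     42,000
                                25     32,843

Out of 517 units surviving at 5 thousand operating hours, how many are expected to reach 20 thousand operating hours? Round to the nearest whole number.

The relevant probability is 42,000/65,503 = 0.641192.
Expected number = 517 × 0.641192 = 331.

331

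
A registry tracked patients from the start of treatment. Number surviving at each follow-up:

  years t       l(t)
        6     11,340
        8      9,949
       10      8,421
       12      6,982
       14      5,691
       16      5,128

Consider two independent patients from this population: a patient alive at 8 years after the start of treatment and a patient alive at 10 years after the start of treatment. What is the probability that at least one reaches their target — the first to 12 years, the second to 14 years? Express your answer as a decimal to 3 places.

0.903

p₁ = l(12)/l(8) = 6,982/9,949 = 0.701779; p₂ = l(14)/l(10) = 5,691/8,421 = 0.675810.
P(at least one) = 1 − (1−p₁)(1−p₂) = 1 − 0.298221 × 0.324190 = 0.903320.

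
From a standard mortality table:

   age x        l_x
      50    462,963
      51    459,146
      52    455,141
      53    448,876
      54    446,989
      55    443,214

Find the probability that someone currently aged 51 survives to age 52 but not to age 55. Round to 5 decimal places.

This is the probability of reaching 52 but not 55, conditional on being alive at 51: (l_52 − l_55) / l_51.
= (455,141 − 443,214) / 459,146 = 11,927 / 459,146 = 0.025976.

0.02598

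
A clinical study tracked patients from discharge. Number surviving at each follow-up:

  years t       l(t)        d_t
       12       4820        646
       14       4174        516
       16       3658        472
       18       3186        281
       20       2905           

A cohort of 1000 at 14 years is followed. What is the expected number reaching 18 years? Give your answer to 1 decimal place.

The relevant probability is 3186/4174 = 0.763297.
Expected number = 1000 × 0.763297 = 763.3.

763.3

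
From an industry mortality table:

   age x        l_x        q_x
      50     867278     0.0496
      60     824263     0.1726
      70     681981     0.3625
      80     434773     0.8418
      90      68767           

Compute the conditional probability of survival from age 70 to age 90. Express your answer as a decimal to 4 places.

We want 20p70 = l_90/l_70.
The conditional survival probability is l_90/l_70 = 68767/681981 = 0.100834.

0.1008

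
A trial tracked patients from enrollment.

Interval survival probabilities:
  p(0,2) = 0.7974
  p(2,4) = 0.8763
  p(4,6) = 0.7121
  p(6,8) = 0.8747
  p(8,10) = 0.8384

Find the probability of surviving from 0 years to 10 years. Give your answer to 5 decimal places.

The overall survival probability is 0.7974 × 0.8763 × 0.7121 × 0.8747 × 0.8384.
= 0.364906.

0.36491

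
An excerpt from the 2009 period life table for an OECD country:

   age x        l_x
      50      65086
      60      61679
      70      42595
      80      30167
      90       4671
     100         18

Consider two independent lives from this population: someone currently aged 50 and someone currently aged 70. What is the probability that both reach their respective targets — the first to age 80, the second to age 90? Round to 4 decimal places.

0.0508

p₁ = l_80/l_50 = 30167/65086 = 0.463494; p₂ = l_90/l_70 = 4671/42595 = 0.109661.
P(both) = p₁ × p₂ = 0.463494 × 0.109661 = 0.050827.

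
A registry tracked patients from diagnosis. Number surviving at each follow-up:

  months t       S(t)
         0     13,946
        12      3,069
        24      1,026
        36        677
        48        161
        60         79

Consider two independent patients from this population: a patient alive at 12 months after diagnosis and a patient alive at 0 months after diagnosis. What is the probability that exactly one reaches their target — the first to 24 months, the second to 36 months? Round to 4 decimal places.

p₁ = S(24)/S(12) = 1,026/3,069 = 0.334311; p₂ = S(36)/S(0) = 677/13,946 = 0.048544.
P(exactly one) = p₁(1−p₂) + (1−p₁)p₂ = 0.318082 + 0.032315 = 0.350397.

0.3504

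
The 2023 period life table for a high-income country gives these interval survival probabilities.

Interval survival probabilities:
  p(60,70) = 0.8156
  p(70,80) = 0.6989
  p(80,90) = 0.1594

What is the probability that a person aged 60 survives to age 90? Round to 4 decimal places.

The overall survival probability is 0.8156 × 0.6989 × 0.1594.
= 0.090862.

0.0909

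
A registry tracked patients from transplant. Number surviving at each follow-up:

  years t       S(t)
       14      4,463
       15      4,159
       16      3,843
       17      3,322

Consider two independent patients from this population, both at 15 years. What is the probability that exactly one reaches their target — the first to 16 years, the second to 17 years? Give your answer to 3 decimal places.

p₁ = S(16)/S(15) = 3,843/4,159 = 0.924020; p₂ = S(17)/S(15) = 3,322/4,159 = 0.798750.
P(exactly one) = p₁(1−p₂) + (1−p₁)p₂ = 0.185959 + 0.060689 = 0.246648.

0.247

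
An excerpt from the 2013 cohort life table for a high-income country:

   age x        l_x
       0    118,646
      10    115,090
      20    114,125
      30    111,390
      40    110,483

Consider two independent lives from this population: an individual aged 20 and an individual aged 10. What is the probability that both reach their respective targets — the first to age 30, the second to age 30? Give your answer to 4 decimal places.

p₁ = l_30/l_20 = 111,390/114,125 = 0.976035; p₂ = l_30/l_10 = 111,390/115,090 = 0.967851.
P(both) = p₁ × p₂ = 0.976035 × 0.967851 = 0.944656.

0.9447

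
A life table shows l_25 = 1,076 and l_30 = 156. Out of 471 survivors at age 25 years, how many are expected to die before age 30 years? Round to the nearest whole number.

403

The relevant probability is 1 − 156/1,076 = 0.855019.
Expected number = 471 × 0.855019 = 403.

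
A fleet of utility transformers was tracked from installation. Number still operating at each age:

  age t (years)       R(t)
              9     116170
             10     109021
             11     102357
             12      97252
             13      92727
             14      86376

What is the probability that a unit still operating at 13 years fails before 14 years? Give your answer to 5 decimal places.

P(fail before 14 | operational at 13) = 1 − R(14)/R(13) = 1 − 86376/92727 = (6351)/92727 = 0.068491.

0.06849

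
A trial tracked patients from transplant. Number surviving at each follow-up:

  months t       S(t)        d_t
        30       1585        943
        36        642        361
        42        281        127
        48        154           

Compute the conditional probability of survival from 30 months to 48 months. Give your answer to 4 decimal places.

The conditional survival probability is S(48)/S(30) = 154/1585 = 0.097161.

0.0972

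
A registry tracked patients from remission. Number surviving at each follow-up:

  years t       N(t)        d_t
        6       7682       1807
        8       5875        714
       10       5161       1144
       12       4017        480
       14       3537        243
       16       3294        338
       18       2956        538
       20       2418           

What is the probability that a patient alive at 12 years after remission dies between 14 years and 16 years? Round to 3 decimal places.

0.060

This is the probability of reaching 14 but not 16, conditional on being alive at 12: (N(14) − N(16)) / N(12).
= (3537 − 3294) / 4017 = 243 / 4017 = 0.060493.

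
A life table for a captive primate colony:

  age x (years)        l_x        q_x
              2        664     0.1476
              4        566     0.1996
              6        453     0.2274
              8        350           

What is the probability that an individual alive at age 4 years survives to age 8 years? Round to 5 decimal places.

The conditional survival probability is l_8/l_4 = 350/566 = 0.618375.

0.61837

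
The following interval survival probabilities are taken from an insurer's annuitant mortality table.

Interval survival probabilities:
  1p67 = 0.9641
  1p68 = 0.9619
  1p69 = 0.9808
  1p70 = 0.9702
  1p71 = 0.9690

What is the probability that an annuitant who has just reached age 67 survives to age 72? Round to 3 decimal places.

0.855

5p67 = 0.9641 × 0.9619 × 0.9808 × 0.9702 × 0.9690.
= 0.855101.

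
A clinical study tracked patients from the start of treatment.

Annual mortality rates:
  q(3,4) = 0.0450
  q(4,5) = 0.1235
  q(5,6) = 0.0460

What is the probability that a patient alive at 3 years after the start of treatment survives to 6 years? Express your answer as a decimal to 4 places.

0.7986

The overall survival probability is (1 − 0.0450) × (1 − 0.1235) × (1 − 0.0460).
= 0.9550 × 0.8765 × 0.9540 = 0.798553.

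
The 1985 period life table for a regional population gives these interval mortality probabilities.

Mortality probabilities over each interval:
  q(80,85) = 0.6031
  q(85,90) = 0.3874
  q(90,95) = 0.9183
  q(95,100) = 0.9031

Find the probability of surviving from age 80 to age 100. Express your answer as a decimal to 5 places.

0.00192

The overall survival probability is (1 − 0.6031) × (1 − 0.3874) × (1 − 0.9183) × (1 − 0.9031).
= 0.3969 × 0.6126 × 0.0817 × 0.0969 = 0.001925.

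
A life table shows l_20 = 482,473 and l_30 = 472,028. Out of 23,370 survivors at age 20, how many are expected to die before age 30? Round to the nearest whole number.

The relevant probability is 1 − 472,028/482,473 = 0.021649.
Expected number = 23,370 × 0.021649 = 506.

506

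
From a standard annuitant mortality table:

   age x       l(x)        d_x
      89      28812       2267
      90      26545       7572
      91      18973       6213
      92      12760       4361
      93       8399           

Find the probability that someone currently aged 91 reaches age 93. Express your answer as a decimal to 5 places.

0.44268

The conditional survival probability is l(93)/l(91) = 8399/18973 = 0.442682.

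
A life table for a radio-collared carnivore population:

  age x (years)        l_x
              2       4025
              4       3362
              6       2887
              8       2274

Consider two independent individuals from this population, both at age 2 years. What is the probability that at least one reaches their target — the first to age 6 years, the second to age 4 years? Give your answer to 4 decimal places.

p₁ = l_6/l_2 = 2887/4025 = 0.717267; p₂ = l_4/l_2 = 3362/4025 = 0.835280.
P(at least one) = 1 − (1−p₁)(1−p₂) = 1 − 0.282733 × 0.164720 = 0.953428.

0.9534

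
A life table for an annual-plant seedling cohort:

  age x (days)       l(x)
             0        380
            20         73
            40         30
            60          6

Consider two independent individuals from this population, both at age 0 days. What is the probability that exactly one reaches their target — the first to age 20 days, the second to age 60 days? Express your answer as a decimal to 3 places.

p₁ = l(20)/l(0) = 73/380 = 0.192105; p₂ = l(60)/l(0) = 6/380 = 0.015789.
P(exactly one) = p₁(1−p₂) + (1−p₁)p₂ = 0.189072 + 0.012756 = 0.201828.

0.202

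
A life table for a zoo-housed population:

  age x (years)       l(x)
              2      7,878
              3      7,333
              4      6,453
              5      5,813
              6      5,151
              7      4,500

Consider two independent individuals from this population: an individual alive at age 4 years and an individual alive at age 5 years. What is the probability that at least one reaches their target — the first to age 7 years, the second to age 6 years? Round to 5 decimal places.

0.96553

p₁ = l(7)/l(4) = 4,500/6,453 = 0.697350; p₂ = l(6)/l(5) = 5,151/5,813 = 0.886117.
P(at least one) = 1 − (1−p₁)(1−p₂) = 1 − 0.302650 × 0.113883 = 0.965533.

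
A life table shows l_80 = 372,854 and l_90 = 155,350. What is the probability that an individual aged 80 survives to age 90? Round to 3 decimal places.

0.417

We want 10p80 = l_90/l_80.
The conditional survival probability is l_90/l_80 = 155,350/372,854 = 0.416651.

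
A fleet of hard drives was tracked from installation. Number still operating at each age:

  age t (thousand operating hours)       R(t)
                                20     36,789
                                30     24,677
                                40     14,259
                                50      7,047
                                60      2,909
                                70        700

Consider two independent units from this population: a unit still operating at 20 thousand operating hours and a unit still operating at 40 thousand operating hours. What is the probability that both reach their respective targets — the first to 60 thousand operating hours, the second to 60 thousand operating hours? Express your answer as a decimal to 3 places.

0.016

p₁ = R(60)/R(20) = 2,909/36,789 = 0.079073; p₂ = R(60)/R(40) = 2,909/14,259 = 0.204012.
P(both) = p₁ × p₂ = 0.079073 × 0.204012 = 0.016132.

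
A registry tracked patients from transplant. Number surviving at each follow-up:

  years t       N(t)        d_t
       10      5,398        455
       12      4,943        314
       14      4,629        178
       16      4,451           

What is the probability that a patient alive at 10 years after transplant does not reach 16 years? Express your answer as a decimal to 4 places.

P(die before 16 | alive at 10) = 1 − N(16)/N(10) = 1 − 4,451/5,398 = (947)/5,398 = 0.175435.

0.1754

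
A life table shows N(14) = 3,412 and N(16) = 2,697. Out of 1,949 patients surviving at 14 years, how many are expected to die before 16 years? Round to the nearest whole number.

The relevant probability is 1 − 2,697/3,412 = 0.209555.
Expected number = 1,949 × 0.209555 = 408.

408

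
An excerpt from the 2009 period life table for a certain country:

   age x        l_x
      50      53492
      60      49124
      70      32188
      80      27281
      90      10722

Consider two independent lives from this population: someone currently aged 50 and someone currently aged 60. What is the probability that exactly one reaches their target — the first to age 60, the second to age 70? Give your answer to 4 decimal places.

p₁ = l_60/l_50 = 49124/53492 = 0.918343; p₂ = l_70/l_60 = 32188/49124 = 0.655240.
P(exactly one) = p₁(1−p₂) + (1−p₁)p₂ = 0.316608 + 0.053505 = 0.370113.

0.3701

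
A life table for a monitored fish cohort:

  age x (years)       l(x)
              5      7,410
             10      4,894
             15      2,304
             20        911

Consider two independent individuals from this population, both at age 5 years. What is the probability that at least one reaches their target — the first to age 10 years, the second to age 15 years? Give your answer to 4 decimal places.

p₁ = l(10)/l(5) = 4,894/7,410 = 0.660459; p₂ = l(15)/l(5) = 2,304/7,410 = 0.310931.
P(at least one) = 1 − (1−p₁)(1−p₂) = 1 − 0.339541 × 0.689069 = 0.766033.

0.7660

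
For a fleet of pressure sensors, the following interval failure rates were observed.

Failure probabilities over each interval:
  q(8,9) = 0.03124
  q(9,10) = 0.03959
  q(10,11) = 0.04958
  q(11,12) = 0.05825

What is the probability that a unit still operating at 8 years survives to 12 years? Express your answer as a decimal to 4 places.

Chaining the interval survival probabilities: (1 − 0.03124) × (1 − 0.03959) × (1 − 0.04958) × (1 − 0.05825).
= 0.96876 × 0.96041 × 0.95042 × 0.94175 = 0.832768.

0.8328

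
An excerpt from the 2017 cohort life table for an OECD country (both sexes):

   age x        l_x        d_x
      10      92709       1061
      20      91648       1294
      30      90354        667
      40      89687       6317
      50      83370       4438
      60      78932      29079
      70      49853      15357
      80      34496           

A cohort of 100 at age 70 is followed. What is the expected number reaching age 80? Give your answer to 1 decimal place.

The relevant probability is 34496/49853 = 0.691954.
Expected number = 100 × 0.691954 = 69.2.

69.2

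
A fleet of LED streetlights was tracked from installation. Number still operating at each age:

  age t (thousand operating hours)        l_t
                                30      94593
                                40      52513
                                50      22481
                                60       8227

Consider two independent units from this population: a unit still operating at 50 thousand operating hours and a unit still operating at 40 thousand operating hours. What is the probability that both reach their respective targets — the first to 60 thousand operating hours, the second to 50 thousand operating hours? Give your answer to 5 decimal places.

p₁ = l_60/l_50 = 8227/22481 = 0.365953; p₂ = l_50/l_40 = 22481/52513 = 0.428104.
P(both) = p₁ × p₂ = 0.365953 × 0.428104 = 0.156666.

0.15667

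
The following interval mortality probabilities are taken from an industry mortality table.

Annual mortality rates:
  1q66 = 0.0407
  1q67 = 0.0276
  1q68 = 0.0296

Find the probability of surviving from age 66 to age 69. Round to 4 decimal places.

0.9052

The overall survival probability is (1 − 0.0407) × (1 − 0.0276) × (1 − 0.0296).
= 0.9593 × 0.9724 × 0.9704 = 0.905212.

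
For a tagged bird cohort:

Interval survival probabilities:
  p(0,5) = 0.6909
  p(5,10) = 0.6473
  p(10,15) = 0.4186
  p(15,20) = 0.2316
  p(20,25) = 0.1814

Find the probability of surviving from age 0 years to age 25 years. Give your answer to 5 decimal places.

P(survive 0→25) = 0.6909 × 0.6473 × 0.4186 × 0.2316 × 0.1814.
= 0.007865.

0.00786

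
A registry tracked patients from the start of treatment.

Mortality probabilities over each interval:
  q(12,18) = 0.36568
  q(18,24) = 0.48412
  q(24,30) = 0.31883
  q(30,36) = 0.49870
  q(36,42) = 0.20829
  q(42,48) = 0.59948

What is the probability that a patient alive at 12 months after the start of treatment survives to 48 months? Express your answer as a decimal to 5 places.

The overall survival probability is (1 − 0.36568) × (1 − 0.48412) × (1 − 0.31883) × (1 − 0.49870) × (1 − 0.20829) × (1 − 0.59948).
= 0.63432 × 0.51588 × 0.68117 × 0.50130 × 0.79171 × 0.40052 = 0.035432.

0.03543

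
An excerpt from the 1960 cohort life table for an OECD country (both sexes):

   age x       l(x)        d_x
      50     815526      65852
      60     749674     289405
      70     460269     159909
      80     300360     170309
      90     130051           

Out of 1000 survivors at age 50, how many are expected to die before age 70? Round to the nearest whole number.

The relevant probability is 1 − 460269/815526 = 0.435617.
Expected number = 1000 × 0.435617 = 436.

436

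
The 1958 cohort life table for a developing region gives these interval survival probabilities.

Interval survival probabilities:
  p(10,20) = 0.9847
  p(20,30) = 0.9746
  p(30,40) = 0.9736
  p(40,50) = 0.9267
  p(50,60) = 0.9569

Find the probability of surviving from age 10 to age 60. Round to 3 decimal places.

0.829

Survival from 10 to 60 is the product of surviving each interval: 0.9847 × 0.9746 × 0.9736 × 0.9267 × 0.9569.
= 0.828546.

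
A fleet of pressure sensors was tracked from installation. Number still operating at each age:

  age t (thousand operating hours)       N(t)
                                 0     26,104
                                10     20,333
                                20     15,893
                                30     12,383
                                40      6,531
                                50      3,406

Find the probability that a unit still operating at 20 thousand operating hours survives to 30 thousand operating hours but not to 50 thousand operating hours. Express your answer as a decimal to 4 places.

0.5648

This is the probability of reaching 30 but not 50, conditional on being operational at 20: (N(30) − N(50)) / N(20).
= (12,383 − 3,406) / 15,893 = 8,977 / 15,893 = 0.564840.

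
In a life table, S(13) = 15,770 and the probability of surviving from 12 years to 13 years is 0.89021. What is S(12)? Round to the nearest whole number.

S(12) = S(13) / p = 15,770 / 0.89021 = 17715.

17715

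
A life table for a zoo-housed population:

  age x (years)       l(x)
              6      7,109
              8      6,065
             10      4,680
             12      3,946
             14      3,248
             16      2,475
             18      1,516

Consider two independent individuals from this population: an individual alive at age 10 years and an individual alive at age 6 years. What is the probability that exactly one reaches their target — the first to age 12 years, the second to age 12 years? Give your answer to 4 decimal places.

0.4622

p₁ = l(12)/l(10) = 3,946/4,680 = 0.843162; p₂ = l(12)/l(6) = 3,946/7,109 = 0.555071.
P(exactly one) = p₁(1−p₂) + (1−p₁)p₂ = 0.375147 + 0.087056 = 0.462203.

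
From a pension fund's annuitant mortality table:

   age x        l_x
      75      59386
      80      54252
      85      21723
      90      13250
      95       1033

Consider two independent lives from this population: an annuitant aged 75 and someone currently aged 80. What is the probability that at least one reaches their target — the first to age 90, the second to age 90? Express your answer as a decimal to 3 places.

0.413

p₁ = l_90/l_75 = 13250/59386 = 0.223117; p₂ = l_90/l_80 = 13250/54252 = 0.244231.
P(at least one) = 1 − (1−p₁)(1−p₂) = 1 − 0.776883 × 0.755769 = 0.412856.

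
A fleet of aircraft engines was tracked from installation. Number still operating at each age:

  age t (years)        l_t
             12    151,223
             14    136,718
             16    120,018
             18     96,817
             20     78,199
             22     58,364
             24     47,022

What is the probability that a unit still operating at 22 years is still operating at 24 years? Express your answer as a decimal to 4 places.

The conditional survival probability is l_24/l_22 = 47,022/58,364 = 0.805668.

0.8057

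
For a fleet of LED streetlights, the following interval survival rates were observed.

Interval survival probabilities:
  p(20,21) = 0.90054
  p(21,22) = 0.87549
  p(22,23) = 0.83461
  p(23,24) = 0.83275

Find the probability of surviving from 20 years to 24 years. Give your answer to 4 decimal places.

Survival from 20 to 24 is the product of surviving each interval: 0.90054 × 0.87549 × 0.83461 × 0.83275.
= 0.547964.

0.5480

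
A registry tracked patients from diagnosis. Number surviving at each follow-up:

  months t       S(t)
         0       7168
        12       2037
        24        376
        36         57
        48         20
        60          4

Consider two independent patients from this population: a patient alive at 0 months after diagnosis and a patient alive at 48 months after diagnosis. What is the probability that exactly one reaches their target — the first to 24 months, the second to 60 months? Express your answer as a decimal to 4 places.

0.2315

p₁ = S(24)/S(0) = 376/7168 = 0.052455; p₂ = S(60)/S(48) = 4/20 = 0.200000.
P(exactly one) = p₁(1−p₂) + (1−p₁)p₂ = 0.041964 + 0.189509 = 0.231473.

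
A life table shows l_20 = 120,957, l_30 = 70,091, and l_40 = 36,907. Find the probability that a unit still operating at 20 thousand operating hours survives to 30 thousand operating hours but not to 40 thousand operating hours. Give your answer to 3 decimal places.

0.274

This is the probability of reaching 30 but not 40, conditional on being operational at 20: (l_30 − l_40) / l_20.
= (70,091 − 36,907) / 120,957 = 33,184 / 120,957 = 0.274345.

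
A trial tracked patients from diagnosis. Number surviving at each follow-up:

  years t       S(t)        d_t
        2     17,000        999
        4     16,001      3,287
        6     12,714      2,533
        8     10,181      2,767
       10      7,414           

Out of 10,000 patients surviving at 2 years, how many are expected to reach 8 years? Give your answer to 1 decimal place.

5988.8

The relevant probability is 10,181/17,000 = 0.598882.
Expected number = 10,000 × 0.598882 = 5988.8.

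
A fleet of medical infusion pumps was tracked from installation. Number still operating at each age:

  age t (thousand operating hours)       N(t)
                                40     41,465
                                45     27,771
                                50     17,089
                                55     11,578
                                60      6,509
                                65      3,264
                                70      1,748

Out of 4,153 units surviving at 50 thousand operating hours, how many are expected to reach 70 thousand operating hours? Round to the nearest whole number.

The relevant probability is 1,748/17,089 = 0.102288.
Expected number = 4,153 × 0.102288 = 425.

425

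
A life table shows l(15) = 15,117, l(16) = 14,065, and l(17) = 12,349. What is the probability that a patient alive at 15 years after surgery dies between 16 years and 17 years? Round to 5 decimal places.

0.11351

This is the probability of reaching 16 but not 17, conditional on being alive at 15: (l(16) − l(17)) / l(15).
= (14,065 − 12,349) / 15,117 = 1,716 / 15,117 = 0.113515.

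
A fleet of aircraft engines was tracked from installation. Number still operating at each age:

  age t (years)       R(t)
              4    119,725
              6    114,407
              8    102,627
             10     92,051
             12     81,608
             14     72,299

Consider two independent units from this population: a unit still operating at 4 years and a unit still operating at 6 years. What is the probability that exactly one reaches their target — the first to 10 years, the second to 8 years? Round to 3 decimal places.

p₁ = R(10)/R(4) = 92,051/119,725 = 0.768854; p₂ = R(8)/R(6) = 102,627/114,407 = 0.897034.
P(exactly one) = p₁(1−p₂) + (1−p₁)p₂ = 0.079166 + 0.207346 = 0.286512.

0.287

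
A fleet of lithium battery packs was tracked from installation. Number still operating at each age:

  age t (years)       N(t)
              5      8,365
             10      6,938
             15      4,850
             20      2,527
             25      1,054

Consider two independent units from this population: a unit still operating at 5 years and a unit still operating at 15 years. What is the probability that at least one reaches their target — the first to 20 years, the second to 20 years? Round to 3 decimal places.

0.666

p₁ = N(20)/N(5) = 2,527/8,365 = 0.302092; p₂ = N(20)/N(15) = 2,527/4,850 = 0.521031.
P(at least one) = 1 − (1−p₁)(1−p₂) = 1 − 0.697908 × 0.478969 = 0.665724.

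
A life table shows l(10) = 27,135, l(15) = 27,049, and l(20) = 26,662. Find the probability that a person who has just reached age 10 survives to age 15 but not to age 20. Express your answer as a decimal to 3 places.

This is the probability of reaching 15 but not 20, conditional on being alive at 10: (l(15) − l(20)) / l(10).
= (27,049 − 26,662) / 27,135 = 387 / 27,135 = 0.014262.

0.014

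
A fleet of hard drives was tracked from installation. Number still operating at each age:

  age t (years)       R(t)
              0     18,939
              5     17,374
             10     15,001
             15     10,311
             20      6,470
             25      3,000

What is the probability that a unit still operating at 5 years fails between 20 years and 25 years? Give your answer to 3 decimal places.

This is the probability of reaching 20 but not 25, conditional on being operational at 5: (R(20) − R(25)) / R(5).
= (6,470 − 3,000) / 17,374 = 3,470 / 17,374 = 0.199724.

0.200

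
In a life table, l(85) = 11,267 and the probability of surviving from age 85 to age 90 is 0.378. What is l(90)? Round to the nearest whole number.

l(90) = l(85) × p = 11,267 × 0.378 = 4259.

4259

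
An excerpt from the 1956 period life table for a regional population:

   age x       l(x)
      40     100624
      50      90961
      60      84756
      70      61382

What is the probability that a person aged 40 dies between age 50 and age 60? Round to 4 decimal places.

0.0617

This is the probability of reaching 50 but not 60, conditional on being alive at 40: (l(50) − l(60)) / l(40).
= (90961 − 84756) / 100624 = 6205 / 100624 = 0.061665.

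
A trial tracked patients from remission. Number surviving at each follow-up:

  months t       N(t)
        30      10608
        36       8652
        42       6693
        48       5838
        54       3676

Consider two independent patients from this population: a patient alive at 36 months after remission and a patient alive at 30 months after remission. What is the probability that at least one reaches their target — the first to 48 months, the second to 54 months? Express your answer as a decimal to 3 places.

p₁ = N(48)/N(36) = 5838/8652 = 0.674757; p₂ = N(54)/N(30) = 3676/10608 = 0.346531.
P(at least one) = 1 − (1−p₁)(1−p₂) = 1 − 0.325243 × 0.653469 = 0.787464.

0.787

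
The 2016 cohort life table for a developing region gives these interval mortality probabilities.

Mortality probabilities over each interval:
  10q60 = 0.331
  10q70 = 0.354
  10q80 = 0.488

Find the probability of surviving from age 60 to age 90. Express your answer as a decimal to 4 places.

30p60 = (1 − 0.331) × (1 − 0.354) × (1 − 0.488).
= 0.669 × 0.646 × 0.512 = 0.221273.

0.2213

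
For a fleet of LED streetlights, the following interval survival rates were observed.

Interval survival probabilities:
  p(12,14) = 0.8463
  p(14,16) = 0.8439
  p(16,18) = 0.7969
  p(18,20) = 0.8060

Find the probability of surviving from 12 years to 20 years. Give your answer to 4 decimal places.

Survival from 12 to 20 is the product of surviving each interval: 0.8463 × 0.8439 × 0.7969 × 0.8060.
= 0.458727.

0.4587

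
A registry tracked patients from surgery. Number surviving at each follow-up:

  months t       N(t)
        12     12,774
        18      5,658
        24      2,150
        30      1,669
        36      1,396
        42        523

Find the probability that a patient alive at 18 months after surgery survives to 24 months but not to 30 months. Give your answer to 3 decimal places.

This is the probability of reaching 24 but not 30, conditional on being alive at 18: (N(24) − N(30)) / N(18).
= (2,150 − 1,669) / 5,658 = 481 / 5,658 = 0.085012.

0.085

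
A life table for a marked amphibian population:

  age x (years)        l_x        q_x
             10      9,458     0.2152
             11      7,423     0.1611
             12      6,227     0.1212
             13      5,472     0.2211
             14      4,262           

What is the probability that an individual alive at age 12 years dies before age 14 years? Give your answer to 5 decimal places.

0.31556

P(die before 14 | alive at 12) = 1 − l_14/l_12 = 1 − 4,262/6,227 = (1,965)/6,227 = 0.315561.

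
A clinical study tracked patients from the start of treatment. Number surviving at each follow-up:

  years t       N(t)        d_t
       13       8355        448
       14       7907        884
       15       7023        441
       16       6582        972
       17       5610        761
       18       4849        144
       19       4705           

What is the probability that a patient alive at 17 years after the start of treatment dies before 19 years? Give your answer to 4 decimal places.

P(die before 19 | alive at 17) = 1 − N(19)/N(17) = 1 − 4705/5610 = (905)/5610 = 0.161319.

0.1613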